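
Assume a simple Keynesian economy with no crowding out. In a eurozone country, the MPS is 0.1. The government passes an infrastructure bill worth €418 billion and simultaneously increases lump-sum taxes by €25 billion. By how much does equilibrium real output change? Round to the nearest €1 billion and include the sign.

MPC = 1 − MPS = 1 − 0.1 = 0.9.
Expenditure multiplier = 1/(1 − MPC) = 1/(1 − 0.9) = 1/0.1 = 10.
ΔG contributes k·ΔG = (+€418 billion) / 0.1 = +€4,180 billion.
ΔT of +€25 billion changes first-round spending by −c·ΔT = −€22.5 billion, contributing k·(−c·ΔT) = (−€22.5 billion) / 0.1 = −€225 billion.
Net ΔY = k(ΔG − c·ΔT) = (+€395.5 billion) / 0.1 = +€3,955 billion.

+€3,955 billion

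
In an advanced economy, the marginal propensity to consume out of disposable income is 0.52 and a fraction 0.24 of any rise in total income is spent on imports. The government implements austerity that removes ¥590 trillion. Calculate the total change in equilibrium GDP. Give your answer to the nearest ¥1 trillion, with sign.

Government-spending multiplier = 1/(1 − c + m) = 1/(1 − 0.52 + 0.24) = 1/0.72 ≈ 1.389.
ΔY = k × ΔG = (−¥590 trillion) / 0.72 ≈ −¥819 trillion.

−¥819 trillion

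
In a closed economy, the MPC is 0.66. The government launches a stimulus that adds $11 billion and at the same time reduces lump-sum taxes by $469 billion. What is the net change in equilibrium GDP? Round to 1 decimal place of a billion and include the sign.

+$942.8 billion

Expenditure multiplier = 1/(1 − MPC) = 1/(1 − 0.66) = 1/0.34 ≈ 2.941.
ΔG contributes k·ΔG = (+$11 billion) / 0.34 ≈ +$32.4 billion.
ΔT of −$469 billion changes first-round spending by −c·ΔT = +$309.54 billion, contributing k·(−c·ΔT) = (+$309.54 billion) / 0.34 ≈ +$910.4 billion.
Net ΔY = k(ΔG − c·ΔT) = (+$320.54 billion) / 0.34 ≈ +$942.8 billion.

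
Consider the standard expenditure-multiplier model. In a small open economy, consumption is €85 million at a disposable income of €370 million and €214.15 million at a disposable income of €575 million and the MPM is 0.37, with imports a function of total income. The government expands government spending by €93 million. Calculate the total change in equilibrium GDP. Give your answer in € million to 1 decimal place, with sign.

MPC = ΔC/ΔYd = (214.15 − 85)/(575 − 370) = 129.15/205 = 0.63.
Government-spending multiplier = 1/(1 − c + m) = 1/(1 − 0.63 + 0.37) = 1/0.74 ≈ 1.351.
ΔY = k × ΔG = (+€93 million) / 0.74 ≈ +€125.7 million.

+€125.7 million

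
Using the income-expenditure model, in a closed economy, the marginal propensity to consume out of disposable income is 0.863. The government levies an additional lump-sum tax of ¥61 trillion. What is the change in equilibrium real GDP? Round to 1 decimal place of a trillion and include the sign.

−¥384.3 trillion

A lump-sum tax change of +¥61 trillion shifts disposable income by −¥61 trillion; first-round consumption changes by −c × ΔT = −0.863 × (+¥61 trillion) = −¥52.643 trillion.
Expenditure multiplier = 1/(1 − MPC) = 1/(1 − 0.863) = 1/0.137 ≈ 7.299.
The tax multiplier is −c × k ≈ −6.299, so ΔY = k × (−c·ΔT) = (−¥52.643 trillion) / 0.137 ≈ −¥384.3 trillion.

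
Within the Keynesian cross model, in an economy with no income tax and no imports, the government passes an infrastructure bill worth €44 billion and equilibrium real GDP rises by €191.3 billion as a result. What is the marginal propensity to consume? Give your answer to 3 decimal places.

0.770

Implied spending multiplier k = ΔY/ΔG = 191.3/44 ≈ 4.3477.
Since k = 1/(1 − MPC), MPC = 1 − 1/k = 1 − ΔG/ΔY = 1 − 44/191.3 ≈ 0.770.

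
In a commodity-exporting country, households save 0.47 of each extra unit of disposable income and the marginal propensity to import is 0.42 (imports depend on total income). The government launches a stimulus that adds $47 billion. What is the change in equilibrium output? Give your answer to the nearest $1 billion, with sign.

MPC = 1 − MPS = 1 − 0.47 = 0.53.
Government-spending multiplier = 1/(1 − c + m) = 1/(1 − 0.53 + 0.42) = 1/0.89 ≈ 1.124.
ΔY = k × ΔG = (+$47 billion) / 0.89 ≈ +$53 billion.

+$53 billion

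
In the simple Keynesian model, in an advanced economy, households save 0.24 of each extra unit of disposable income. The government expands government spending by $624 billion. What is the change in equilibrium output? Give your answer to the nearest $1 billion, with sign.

MPC = 1 − MPS = 1 − 0.24 = 0.76.
Government-spending multiplier = 1/(1 − MPC) = 1/(1 − 0.76) = 1/0.24 ≈ 4.167.
ΔY = k × ΔG = (+$624 billion) / 0.24 = +$2,600 billion.

+$2,600 billion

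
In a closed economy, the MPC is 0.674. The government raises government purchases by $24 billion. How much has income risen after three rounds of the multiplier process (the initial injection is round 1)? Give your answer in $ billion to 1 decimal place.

Round 1 adds ΔG = $24 billion; each later round is MPC = 0.674 times the previous.
After 3 rounds: 24 + 16.176 + 10.902624 = ΔG·(1 − c^3)/(1 − c) = 24 × (1 − 0.306182024)/0.326 ≈ $51.1 billion.

$51.1 billion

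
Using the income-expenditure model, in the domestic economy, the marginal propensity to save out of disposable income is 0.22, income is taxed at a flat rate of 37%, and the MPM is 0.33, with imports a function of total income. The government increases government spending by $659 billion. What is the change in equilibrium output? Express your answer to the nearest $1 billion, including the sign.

+$786 billion

MPC = 1 − MPS = 1 − 0.22 = 0.78.
Spending multiplier = 1/(1 − c(1−t) + m) = 1/(1 − 0.78×0.63 + 0.33) = 1/0.8386 ≈ 1.192.
ΔY = k × ΔG = (+$659 billion) / 0.8386 ≈ +$786 billion.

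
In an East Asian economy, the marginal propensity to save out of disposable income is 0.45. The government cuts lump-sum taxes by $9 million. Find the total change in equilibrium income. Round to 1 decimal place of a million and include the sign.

+$11.0 million

MPC = 1 − MPS = 1 − 0.45 = 0.55.
A lump-sum tax change of −$9 million shifts disposable income by +$9 million; first-round consumption changes by −c × ΔT = −0.55 × (−$9 million) = +$4.95 million.
Expenditure multiplier = 1/(1 − MPC) = 1/(1 − 0.55) = 1/0.45 ≈ 2.222.
The tax multiplier is −c × k ≈ −1.222, so ΔY = k × (−c·ΔT) = (+$4.95 million) / 0.45 = +$11 million.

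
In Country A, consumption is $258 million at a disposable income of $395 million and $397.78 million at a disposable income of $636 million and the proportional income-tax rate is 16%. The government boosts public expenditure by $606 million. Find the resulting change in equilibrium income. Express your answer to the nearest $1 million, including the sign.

+$1,182 million

MPC = ΔC/ΔYd = (397.78 − 258)/(636 − 395) = 139.78/241 = 0.58.
Government-spending multiplier = 1/(1 − c(1−t)) = 1/(1 − 0.58×0.84) = 1/0.5128 ≈ 1.95.
ΔY = k × ΔG = (+$606 million) / 0.5128 ≈ +$1,182 million.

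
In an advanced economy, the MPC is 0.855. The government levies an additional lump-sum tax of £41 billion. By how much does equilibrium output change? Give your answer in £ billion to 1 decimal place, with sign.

A lump-sum tax change of +£41 billion shifts disposable income by −£41 billion; first-round consumption changes by −c × ΔT = −0.855 × (+£41 billion) = −£35.055 billion.
Expenditure multiplier = 1/(1 − MPC) = 1/(1 − 0.855) = 1/0.145 ≈ 6.897.
The tax multiplier is −c × k ≈ −5.897, so ΔY = k × (−c·ΔT) = (−£35.055 billion) / 0.145 ≈ −£241.8 billion.

−£241.8 billion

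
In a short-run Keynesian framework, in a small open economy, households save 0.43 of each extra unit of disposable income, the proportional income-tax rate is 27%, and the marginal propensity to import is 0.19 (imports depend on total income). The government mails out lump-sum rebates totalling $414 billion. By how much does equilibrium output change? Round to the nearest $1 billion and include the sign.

MPC = 1 − MPS = 1 − 0.43 = 0.57.
A lump-sum tax change of −$414 billion shifts disposable income by +$414 billion; first-round consumption changes by −c × ΔT = −0.57 × (−$414 billion) = +$235.98 billion.
Expenditure multiplier = 1/(1 − c(1−t) + m) = 1/(1 − 0.57×0.73 + 0.19) = 1/0.7739 ≈ 1.292.
The tax multiplier is −c × k ≈ −0.737, so ΔY = k × (−c·ΔT) = (+$235.98 billion) / 0.7739 ≈ +$305 billion.

+$305 billion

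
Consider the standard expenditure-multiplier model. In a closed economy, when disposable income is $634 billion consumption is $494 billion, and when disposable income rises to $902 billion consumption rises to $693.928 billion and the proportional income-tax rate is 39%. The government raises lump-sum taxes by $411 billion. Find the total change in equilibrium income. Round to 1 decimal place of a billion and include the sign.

−$562.6 billion

MPC = ΔC/ΔYd = (693.928 − 494)/(902 − 634) = 199.928/268 = 0.746.
A lump-sum tax change of +$411 billion shifts disposable income by −$411 billion; first-round consumption changes by −c × ΔT = −0.746 × (+$411 billion) = −$306.606 billion.
Expenditure multiplier = 1/(1 − c(1−t)) = 1/(1 − 0.746×0.61) = 1/0.54494 ≈ 1.835.
The tax multiplier is −c × k ≈ −1.369, so ΔY = k × (−c·ΔT) = (−$306.606 billion) / 0.54494 ≈ −$562.6 billion.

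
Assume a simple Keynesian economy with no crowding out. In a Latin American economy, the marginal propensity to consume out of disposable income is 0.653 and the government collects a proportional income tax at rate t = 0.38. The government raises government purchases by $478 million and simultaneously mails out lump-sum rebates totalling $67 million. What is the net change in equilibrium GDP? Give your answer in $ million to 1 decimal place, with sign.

+$876.7 million

Expenditure multiplier = 1/(1 − c(1−t)) = 1/(1 − 0.653×0.62) = 1/0.59514 ≈ 1.68.
ΔG contributes k·ΔG = (+$478 million) / 0.59514 ≈ +$803.2 million.
ΔT of −$67 million changes first-round spending by −c·ΔT = +$43.751 million, contributing k·(−c·ΔT) = (+$43.751 million) / 0.59514 ≈ +$73.5 million.
Net ΔY = k(ΔG − c·ΔT) = (+$521.751 million) / 0.59514 ≈ +$876.7 million.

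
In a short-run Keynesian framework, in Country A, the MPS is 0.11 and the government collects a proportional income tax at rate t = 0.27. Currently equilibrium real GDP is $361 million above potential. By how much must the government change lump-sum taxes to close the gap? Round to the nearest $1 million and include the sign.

MPC = 1 − MPS = 1 − 0.11 = 0.89.
Spending multiplier = 1/(1 − c(1−t)) = 1/(1 − 0.89×0.73) = 1/0.3503 ≈ 2.855.
Tax multiplier = −c·k = −0.89/0.3503 ≈ −2.541. Need ΔY = −$361 million, so ΔT = ΔY/(−c·k) = −(−$361 million) × 0.3503 / 0.89 ≈ +$142 million.
The government should raise lump-sum taxes by $142 million.

+$142 million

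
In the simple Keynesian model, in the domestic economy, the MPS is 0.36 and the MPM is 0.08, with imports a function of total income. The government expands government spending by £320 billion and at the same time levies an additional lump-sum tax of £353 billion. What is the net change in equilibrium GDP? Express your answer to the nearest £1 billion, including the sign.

+£214 billion

MPC = 1 − MPS = 1 − 0.36 = 0.64.
Expenditure multiplier = 1/(1 − c + m) = 1/(1 − 0.64 + 0.08) = 1/0.44 ≈ 2.273.
ΔG contributes k·ΔG = (+£320 billion) / 0.44 ≈ +£727.3 billion.
ΔT of +£353 billion changes first-round spending by −c·ΔT = −£225.92 billion, contributing k·(−c·ΔT) = (−£225.92 billion) / 0.44 ≈ −£513.5 billion.
Net ΔY = k(ΔG − c·ΔT) = (+£94.08 billion) / 0.44 ≈ +£214 billion.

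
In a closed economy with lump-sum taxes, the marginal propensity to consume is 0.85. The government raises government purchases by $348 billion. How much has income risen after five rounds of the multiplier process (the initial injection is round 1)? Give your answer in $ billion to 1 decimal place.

$1,290.6 billion

Round 1 adds ΔG = $348 billion; each later round is MPC = 0.85 times the previous.
After 5 rounds: 348 + 295.8 + 251.43 + 213.7155 + 181.658175 = ΔG·(1 − c^5)/(1 − c) = 348 × (1 − 0.4437053125)/0.15 ≈ $1,290.6 billion.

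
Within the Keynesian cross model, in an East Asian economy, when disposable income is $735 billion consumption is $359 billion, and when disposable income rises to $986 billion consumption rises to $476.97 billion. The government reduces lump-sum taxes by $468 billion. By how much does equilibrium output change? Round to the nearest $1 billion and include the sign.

MPC = ΔC/ΔYd = (476.97 − 359)/(986 − 735) = 117.97/251 = 0.47.
A lump-sum tax change of −$468 billion shifts disposable income by +$468 billion; first-round consumption changes by −c × ΔT = −0.47 × (−$468 billion) = +$219.96 billion.
Expenditure multiplier = 1/(1 − MPC) = 1/(1 − 0.47) = 1/0.53 ≈ 1.887.
The tax multiplier is −c × k ≈ −0.887, so ΔY = k × (−c·ΔT) = (+$219.96 billion) / 0.53 ≈ +$415 billion.

+$415 billion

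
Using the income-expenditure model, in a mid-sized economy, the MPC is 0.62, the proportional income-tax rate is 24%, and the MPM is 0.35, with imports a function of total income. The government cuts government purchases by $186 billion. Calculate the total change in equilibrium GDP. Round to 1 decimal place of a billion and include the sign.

−$211.7 billion

Government-spending multiplier = 1/(1 − c(1−t) + m) = 1/(1 − 0.62×0.76 + 0.35) = 1/0.8788 ≈ 1.138.
ΔY = k × ΔG = (−$186 billion) / 0.8788 ≈ −$211.7 billion.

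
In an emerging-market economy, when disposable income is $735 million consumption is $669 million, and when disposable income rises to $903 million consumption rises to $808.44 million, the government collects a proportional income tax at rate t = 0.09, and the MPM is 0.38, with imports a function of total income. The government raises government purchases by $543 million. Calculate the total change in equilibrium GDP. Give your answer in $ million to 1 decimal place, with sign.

MPC = ΔC/ΔYd = (808.44 − 669)/(903 − 735) = 139.44/168 = 0.83.
Government-spending multiplier = 1/(1 − c(1−t) + m) = 1/(1 − 0.83×0.91 + 0.38) = 1/0.6247 ≈ 1.601.
ΔY = k × ΔG = (+$543 million) / 0.6247 ≈ +$869.2 million.

+$869.2 million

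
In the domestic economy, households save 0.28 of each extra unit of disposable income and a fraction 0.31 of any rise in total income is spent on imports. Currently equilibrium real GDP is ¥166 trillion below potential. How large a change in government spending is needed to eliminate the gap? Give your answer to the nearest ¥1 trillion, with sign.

MPC = 1 − MPS = 1 − 0.28 = 0.72.
Spending multiplier = 1/(1 − c + m) = 1/(1 − 0.72 + 0.31) = 1/0.59 ≈ 1.695.
Need ΔY = +¥166 trillion, so ΔG = ΔY/k = (+¥166 trillion) × 0.59 ≈ +¥98 trillion.
The government should increase government spending by ¥98 trillion.

+¥98 trillion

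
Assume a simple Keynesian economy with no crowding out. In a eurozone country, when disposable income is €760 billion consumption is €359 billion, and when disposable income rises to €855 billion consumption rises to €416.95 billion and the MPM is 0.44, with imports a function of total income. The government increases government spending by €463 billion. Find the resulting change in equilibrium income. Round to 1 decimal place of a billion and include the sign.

+€557.8 billion

MPC = ΔC/ΔYd = (416.95 − 359)/(855 − 760) = 57.95/95 = 0.61.
Expenditure multiplier = 1/(1 − c + m) = 1/(1 − 0.61 + 0.44) = 1/0.83 ≈ 1.205.
ΔY = k × ΔG = (+€463 billion) / 0.83 ≈ +€557.8 billion.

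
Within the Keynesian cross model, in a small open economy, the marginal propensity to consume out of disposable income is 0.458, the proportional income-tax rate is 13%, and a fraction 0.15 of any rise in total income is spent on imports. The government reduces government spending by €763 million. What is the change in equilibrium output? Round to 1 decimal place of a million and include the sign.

Expenditure multiplier = 1/(1 − c(1−t) + m) = 1/(1 − 0.458×0.87 + 0.15) = 1/0.75154 ≈ 1.331.
ΔY = k × ΔG = (−€763 million) / 0.75154 ≈ −€1,015.2 million.

−€1,015.2 million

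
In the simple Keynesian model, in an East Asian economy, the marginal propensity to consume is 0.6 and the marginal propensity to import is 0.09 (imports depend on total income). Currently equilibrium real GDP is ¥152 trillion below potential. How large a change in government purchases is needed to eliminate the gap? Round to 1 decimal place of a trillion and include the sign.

+¥74.5 trillion

Spending multiplier = 1/(1 − c + m) = 1/(1 − 0.6 + 0.09) = 1/0.49 ≈ 2.041.
Need ΔY = +¥152 trillion, so ΔG = ΔY/k = (+¥152 trillion) × 0.49 ≈ +¥74.5 trillion.
The government should increase government purchases by ¥74.5 trillion.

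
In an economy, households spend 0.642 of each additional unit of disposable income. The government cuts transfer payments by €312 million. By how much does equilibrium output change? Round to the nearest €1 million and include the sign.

−€560 million

The transfer change shifts disposable income by −€312 million, so first-round consumption changes by c·ΔTR = 0.642 × (−€312 million) = −€200.304 million.
Expenditure multiplier = 1/(1 − MPC) = 1/(1 − 0.642) = 1/0.358 ≈ 2.793.
The transfer multiplier is c × k ≈ 1.793, so ΔY = k × (c·ΔTR) = (−€200.304 million) / 0.358 ≈ −€560 million.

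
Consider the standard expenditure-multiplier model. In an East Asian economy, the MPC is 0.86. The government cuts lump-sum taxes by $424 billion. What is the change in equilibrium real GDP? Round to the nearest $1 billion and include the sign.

A lump-sum tax change of −$424 billion shifts disposable income by +$424 billion; first-round consumption changes by −c × ΔT = −0.86 × (−$424 billion) = +$364.64 billion.
Expenditure multiplier = 1/(1 − MPC) = 1/(1 − 0.86) = 1/0.14 ≈ 7.143.
The tax multiplier is −c × k ≈ −6.143, so ΔY = k × (−c·ΔT) = (+$364.64 billion) / 0.14 ≈ +$2,605 billion.

+$2,605 billion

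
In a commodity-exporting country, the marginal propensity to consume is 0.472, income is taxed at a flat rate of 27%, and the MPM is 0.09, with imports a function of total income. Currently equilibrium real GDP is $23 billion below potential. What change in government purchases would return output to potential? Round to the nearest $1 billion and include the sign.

Spending multiplier = 1/(1 − c(1−t) + m) = 1/(1 − 0.472×0.73 + 0.09) = 1/0.74544 ≈ 1.341.
Need ΔY = +$23 billion, so ΔG = ΔY/k = (+$23 billion) × 0.74544 ≈ +$17 billion.
The government should increase government purchases by $17 billion.

+$17 billion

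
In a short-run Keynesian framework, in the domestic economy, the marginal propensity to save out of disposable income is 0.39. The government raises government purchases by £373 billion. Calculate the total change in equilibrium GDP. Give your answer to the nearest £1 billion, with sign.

MPC = 1 − MPS = 1 − 0.39 = 0.61.
Government-spending multiplier = 1/(1 − MPC) = 1/(1 − 0.61) = 1/0.39 ≈ 2.564.
ΔY = k × ΔG = (+£373 billion) / 0.39 ≈ +£956 billion.

+£956 billion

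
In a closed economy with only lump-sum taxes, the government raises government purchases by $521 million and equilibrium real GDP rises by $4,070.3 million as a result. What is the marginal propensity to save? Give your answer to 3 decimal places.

0.128

Implied spending multiplier k = ΔY/ΔG = 4,070.3/521 ≈ 7.8125.
Since k = 1/(1 − MPC), MPC = 1 − 1/k = 1 − ΔG/ΔY = 1 − 521/4,070.3 ≈ 0.872.
MPS = 1 − MPC = 0.128.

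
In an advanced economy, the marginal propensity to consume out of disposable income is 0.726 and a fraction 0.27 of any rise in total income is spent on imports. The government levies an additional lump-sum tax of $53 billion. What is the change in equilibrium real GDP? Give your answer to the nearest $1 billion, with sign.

−$71 billion

A lump-sum tax change of +$53 billion shifts disposable income by −$53 billion; first-round consumption changes by −c × ΔT = −0.726 × (+$53 billion) = −$38.478 billion.
Expenditure multiplier = 1/(1 − c + m) = 1/(1 − 0.726 + 0.27) = 1/0.544 ≈ 1.838.
The tax multiplier is −c × k ≈ −1.335, so ΔY = k × (−c·ΔT) = (−$38.478 billion) / 0.544 ≈ −$71 billion.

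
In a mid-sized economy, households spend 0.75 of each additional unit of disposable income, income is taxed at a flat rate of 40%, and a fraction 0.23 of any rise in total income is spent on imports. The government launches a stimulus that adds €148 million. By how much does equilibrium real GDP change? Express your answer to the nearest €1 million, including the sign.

+€190 million

Spending multiplier = 1/(1 − c(1−t) + m) = 1/(1 − 0.75×0.6 + 0.23) = 1/0.78 ≈ 1.282.
ΔY = k × ΔG = (+€148 million) / 0.78 ≈ +€190 million.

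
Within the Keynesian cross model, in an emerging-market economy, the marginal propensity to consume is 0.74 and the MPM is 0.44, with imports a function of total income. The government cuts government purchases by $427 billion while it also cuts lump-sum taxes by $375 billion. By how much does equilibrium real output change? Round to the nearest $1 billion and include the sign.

−$214 billion

Expenditure multiplier = 1/(1 − c + m) = 1/(1 − 0.74 + 0.44) = 1/0.7 ≈ 1.429.
ΔG contributes k·ΔG = (−$427 billion) / 0.7 = −$610 billion.
ΔT of −$375 billion changes first-round spending by −c·ΔT = +$277.5 billion, contributing k·(−c·ΔT) = (+$277.5 billion) / 0.7 ≈ +$396.4 billion.
Net ΔY = k(ΔG − c·ΔT) = (−$149.5 billion) / 0.7 ≈ −$214 billion.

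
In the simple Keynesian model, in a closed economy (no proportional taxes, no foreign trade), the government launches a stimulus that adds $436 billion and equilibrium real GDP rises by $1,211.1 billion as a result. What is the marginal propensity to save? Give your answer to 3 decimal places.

0.360

Implied spending multiplier k = ΔY/ΔG = 1,211.1/436 ≈ 2.7778.
Since k = 1/(1 − MPC), MPC = 1 − 1/k = 1 − ΔG/ΔY = 1 − 436/1,211.1 ≈ 0.640.
MPS = 1 − MPC = 0.360.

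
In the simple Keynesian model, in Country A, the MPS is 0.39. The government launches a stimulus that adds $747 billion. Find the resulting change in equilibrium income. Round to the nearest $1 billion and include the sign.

+$1,915 billion

MPC = 1 − MPS = 1 − 0.39 = 0.61.
Government-spending multiplier = 1/(1 − MPC) = 1/(1 − 0.61) = 1/0.39 ≈ 2.564.
ΔY = k × ΔG = (+$747 billion) / 0.39 ≈ +$1,915 billion.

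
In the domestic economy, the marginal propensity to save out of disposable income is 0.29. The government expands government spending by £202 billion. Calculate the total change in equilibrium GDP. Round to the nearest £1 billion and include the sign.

+£697 billion

MPC = 1 − MPS = 1 − 0.29 = 0.71.
Government-spending multiplier = 1/(1 − MPC) = 1/(1 − 0.71) = 1/0.29 ≈ 3.448.
ΔY = k × ΔG = (+£202 billion) / 0.29 ≈ +£697 billion.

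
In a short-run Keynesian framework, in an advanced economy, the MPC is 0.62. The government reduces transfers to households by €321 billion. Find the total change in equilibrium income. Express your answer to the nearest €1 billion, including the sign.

−€524 billion

The transfer change shifts disposable income by −€321 billion, so first-round consumption changes by c·ΔTR = 0.62 × (−€321 billion) = −€199.02 billion.
Expenditure multiplier = 1/(1 − MPC) = 1/(1 − 0.62) = 1/0.38 ≈ 2.632.
The transfer multiplier is c × k ≈ 1.632, so ΔY = k × (c·ΔTR) = (−€199.02 billion) / 0.38 ≈ −€524 billion.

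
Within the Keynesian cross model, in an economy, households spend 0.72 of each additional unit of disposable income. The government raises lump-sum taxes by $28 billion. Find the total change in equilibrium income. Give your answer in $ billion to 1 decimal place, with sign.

A lump-sum tax change of +$28 billion shifts disposable income by −$28 billion; first-round consumption changes by −c × ΔT = −0.72 × (+$28 billion) = −$20.16 billion.
Expenditure multiplier = 1/(1 − MPC) = 1/(1 − 0.72) = 1/0.28 ≈ 3.571.
The tax multiplier is −c × k ≈ −2.571, so ΔY = k × (−c·ΔT) = (−$20.16 billion) / 0.28 = −$72 billion.

−$72.0 billion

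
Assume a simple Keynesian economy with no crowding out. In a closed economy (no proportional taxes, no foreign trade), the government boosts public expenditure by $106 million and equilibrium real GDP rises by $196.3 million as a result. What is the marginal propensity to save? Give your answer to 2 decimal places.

0.54

Implied spending multiplier k = ΔY/ΔG = 196.3/106 ≈ 1.8519.
Since k = 1/(1 − MPC), MPC = 1 − 1/k = 1 − ΔG/ΔY = 1 − 106/196.3 ≈ 0.46.
MPS = 1 − MPC = 0.54.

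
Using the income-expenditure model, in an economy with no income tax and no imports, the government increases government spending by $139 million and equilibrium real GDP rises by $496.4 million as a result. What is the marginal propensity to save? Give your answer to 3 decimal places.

0.280

Implied spending multiplier k = ΔY/ΔG = 496.4/139 ≈ 3.5712.
Since k = 1/(1 − MPC), MPC = 1 − 1/k = 1 − ΔG/ΔY = 1 − 139/496.4 ≈ 0.720.
MPS = 1 − MPC = 0.280.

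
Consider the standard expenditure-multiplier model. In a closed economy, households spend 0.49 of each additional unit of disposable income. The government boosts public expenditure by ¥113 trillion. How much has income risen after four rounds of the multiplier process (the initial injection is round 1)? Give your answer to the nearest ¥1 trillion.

Round 1 adds ΔG = ¥113 trillion; each later round is MPC = 0.49 times the previous.
After 4 rounds: 113 + 55.37 + 27.1313 + 13.294337 = ΔG·(1 − c^4)/(1 − c) = 113 × (1 − 0.05764801)/0.51 ≈ ¥209 trillion.

¥209 trillion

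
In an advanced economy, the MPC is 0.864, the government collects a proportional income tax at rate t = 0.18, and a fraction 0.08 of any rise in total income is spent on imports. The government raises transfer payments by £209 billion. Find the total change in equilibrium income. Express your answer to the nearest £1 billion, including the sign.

The transfer change shifts disposable income by +£209 billion, so first-round consumption changes by c·ΔTR = 0.864 × (+£209 billion) = +£180.576 billion.
Expenditure multiplier = 1/(1 − c(1−t) + m) = 1/(1 − 0.864×0.82 + 0.08) = 1/0.37152 ≈ 2.692.
The transfer multiplier is c × k ≈ 2.326, so ΔY = k × (c·ΔTR) = (+£180.576 billion) / 0.37152 ≈ +£486 billion.

+£486 billion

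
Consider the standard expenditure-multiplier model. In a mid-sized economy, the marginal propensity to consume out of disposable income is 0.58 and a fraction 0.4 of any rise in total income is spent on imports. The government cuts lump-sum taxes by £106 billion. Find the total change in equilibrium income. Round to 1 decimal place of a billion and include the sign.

A lump-sum tax change of −£106 billion shifts disposable income by +£106 billion; first-round consumption changes by −c × ΔT = −0.58 × (−£106 billion) = +£61.48 billion.
Expenditure multiplier = 1/(1 − c + m) = 1/(1 − 0.58 + 0.4) = 1/0.82 ≈ 1.22.
The tax multiplier is −c × k ≈ −0.707, so ΔY = k × (−c·ΔT) = (+£61.48 billion) / 0.82 ≈ +£75 billion.

+£75.0 billion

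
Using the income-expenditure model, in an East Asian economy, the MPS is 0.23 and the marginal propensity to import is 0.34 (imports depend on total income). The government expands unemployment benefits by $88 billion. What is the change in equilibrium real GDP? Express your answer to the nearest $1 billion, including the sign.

MPC = 1 − MPS = 1 − 0.23 = 0.77.
The transfer change shifts disposable income by +$88 billion, so first-round consumption changes by c·ΔTR = 0.77 × (+$88 billion) = +$67.76 billion.
Expenditure multiplier = 1/(1 − c + m) = 1/(1 − 0.77 + 0.34) = 1/0.57 ≈ 1.754.
The transfer multiplier is c × k ≈ 1.351, so ΔY = k × (c·ΔTR) = (+$67.76 billion) / 0.57 ≈ +$119 billion.

+$119 billion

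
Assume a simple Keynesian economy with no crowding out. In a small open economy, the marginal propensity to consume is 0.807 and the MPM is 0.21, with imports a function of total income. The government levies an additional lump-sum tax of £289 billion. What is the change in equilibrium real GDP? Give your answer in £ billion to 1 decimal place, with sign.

−£578.7 billion

A lump-sum tax change of +£289 billion shifts disposable income by −£289 billion; first-round consumption changes by −c × ΔT = −0.807 × (+£289 billion) = −£233.223 billion.
Expenditure multiplier = 1/(1 − c + m) = 1/(1 − 0.807 + 0.21) = 1/0.403 ≈ 2.481.
The tax multiplier is −c × k ≈ −2.002, so ΔY = k × (−c·ΔT) = (−£233.223 billion) / 0.403 ≈ −£578.7 billion.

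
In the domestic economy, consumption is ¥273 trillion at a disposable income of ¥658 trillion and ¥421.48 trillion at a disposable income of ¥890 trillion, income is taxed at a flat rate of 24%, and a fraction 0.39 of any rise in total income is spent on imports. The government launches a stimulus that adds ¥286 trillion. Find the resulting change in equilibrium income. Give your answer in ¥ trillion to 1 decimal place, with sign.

MPC = ΔC/ΔYd = (421.48 − 273)/(890 − 658) = 148.48/232 = 0.64.
Government-spending multiplier = 1/(1 − c(1−t) + m) = 1/(1 − 0.64×0.76 + 0.39) = 1/0.9036 ≈ 1.107.
ΔY = k × ΔG = (+¥286 trillion) / 0.9036 ≈ +¥316.5 trillion.

+¥316.5 trillion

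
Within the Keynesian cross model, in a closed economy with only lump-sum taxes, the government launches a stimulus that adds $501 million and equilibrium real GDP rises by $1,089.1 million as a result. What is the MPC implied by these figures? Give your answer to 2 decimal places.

Implied spending multiplier k = ΔY/ΔG = 1,089.1/501 ≈ 2.1739.
Since k = 1/(1 − MPC), MPC = 1 − 1/k = 1 − ΔG/ΔY = 1 − 501/1,089.1 ≈ 0.54.

0.54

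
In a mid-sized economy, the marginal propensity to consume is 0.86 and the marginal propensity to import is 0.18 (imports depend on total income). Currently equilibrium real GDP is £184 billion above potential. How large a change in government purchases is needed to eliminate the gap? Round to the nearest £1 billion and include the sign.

−£59 billion

Spending multiplier = 1/(1 − c + m) = 1/(1 − 0.86 + 0.18) = 1/0.32 = 3.125.
Need ΔY = −£184 billion, so ΔG = ΔY/k = (−£184 billion) × 0.32 ≈ −£59 billion.
The government should cut government purchases by £59 billion.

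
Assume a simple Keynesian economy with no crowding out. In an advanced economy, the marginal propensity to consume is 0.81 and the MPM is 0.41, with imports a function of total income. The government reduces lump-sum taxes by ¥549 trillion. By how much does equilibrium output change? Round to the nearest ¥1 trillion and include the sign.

+¥741 trillion

A lump-sum tax change of −¥549 trillion shifts disposable income by +¥549 trillion; first-round consumption changes by −c × ΔT = −0.81 × (−¥549 trillion) = +¥444.69 trillion.
Expenditure multiplier = 1/(1 − c + m) = 1/(1 − 0.81 + 0.41) = 1/0.6 ≈ 1.667.
The tax multiplier is −c × k = −1.35, so ΔY = k × (−c·ΔT) = (+¥444.69 trillion) / 0.6 ≈ +¥741 trillion.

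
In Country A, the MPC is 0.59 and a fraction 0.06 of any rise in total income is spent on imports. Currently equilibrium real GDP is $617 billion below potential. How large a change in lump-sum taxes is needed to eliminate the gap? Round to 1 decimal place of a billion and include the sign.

Spending multiplier = 1/(1 − c + m) = 1/(1 − 0.59 + 0.06) = 1/0.47 ≈ 2.128.
Tax multiplier = −c·k = −0.59/0.47 ≈ −1.255. Need ΔY = +$617 billion, so ΔT = ΔY/(−c·k) = −(+$617 billion) × 0.47 / 0.59 ≈ −$491.5 billion.
The government should cut lump-sum taxes by $491.5 billion.

−$491.5 billion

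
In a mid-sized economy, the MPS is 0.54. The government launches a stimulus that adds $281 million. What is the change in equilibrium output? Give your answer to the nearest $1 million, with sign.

+$520 million

MPC = 1 − MPS = 1 − 0.54 = 0.46.
Government-spending multiplier = 1/(1 − MPC) = 1/(1 − 0.46) = 1/0.54 ≈ 1.852.
ΔY = k × ΔG = (+$281 million) / 0.54 ≈ +$520 million.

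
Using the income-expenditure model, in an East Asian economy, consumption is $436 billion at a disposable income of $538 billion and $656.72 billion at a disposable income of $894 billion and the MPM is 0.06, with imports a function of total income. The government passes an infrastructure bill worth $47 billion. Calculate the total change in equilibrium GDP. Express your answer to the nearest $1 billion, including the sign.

MPC = ΔC/ΔYd = (656.72 − 436)/(894 − 538) = 220.72/356 = 0.62.
Expenditure multiplier = 1/(1 − c + m) = 1/(1 − 0.62 + 0.06) = 1/0.44 ≈ 2.273.
ΔY = k × ΔG = (+$47 billion) / 0.44 ≈ +$107 billion.

+$107 billion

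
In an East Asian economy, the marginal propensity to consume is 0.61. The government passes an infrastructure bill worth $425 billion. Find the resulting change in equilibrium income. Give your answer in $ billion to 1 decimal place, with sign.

Spending multiplier = 1/(1 − MPC) = 1/(1 − 0.61) = 1/0.39 ≈ 2.564.
ΔY = k × ΔG = (+$425 billion) / 0.39 ≈ +$1,089.7 billion.

+$1,089.7 billion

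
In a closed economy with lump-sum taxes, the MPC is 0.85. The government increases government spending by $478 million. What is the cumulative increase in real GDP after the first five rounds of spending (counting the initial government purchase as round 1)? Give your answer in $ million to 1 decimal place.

$1,772.7 million

Round 1 adds ΔG = $478 million; each later round is MPC = 0.85 times the previous.
After 5 rounds: 478 + 406.3 + 345.355 + 293.55175 + 249.5189875 = ΔG·(1 − c^5)/(1 − c) = 478 × (1 − 0.4437053125)/0.15 ≈ $1,772.7 million.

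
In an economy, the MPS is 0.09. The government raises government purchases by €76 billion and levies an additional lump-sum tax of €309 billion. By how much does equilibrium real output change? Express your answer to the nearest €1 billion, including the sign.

−€2,280 billion

MPC = 1 − MPS = 1 − 0.09 = 0.91.
Expenditure multiplier = 1/(1 − MPC) = 1/(1 − 0.91) = 1/0.09 ≈ 11.111.
ΔG contributes k·ΔG = (+€76 billion) / 0.09 ≈ +€844.4 billion.
ΔT of +€309 billion changes first-round spending by −c·ΔT = −€281.19 billion, contributing k·(−c·ΔT) = (−€281.19 billion) / 0.09 ≈ −€3,124.3 billion.
Net ΔY = k(ΔG − c·ΔT) = (−€205.19 billion) / 0.09 ≈ −€2,280 billion.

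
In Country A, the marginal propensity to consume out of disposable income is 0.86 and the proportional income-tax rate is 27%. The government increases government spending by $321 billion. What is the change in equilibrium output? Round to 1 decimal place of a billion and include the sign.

Expenditure multiplier = 1/(1 − c(1−t)) = 1/(1 − 0.86×0.73) = 1/0.3722 ≈ 2.687.
ΔY = k × ΔG = (+$321 billion) / 0.3722 ≈ +$862.4 billion.

+$862.4 billion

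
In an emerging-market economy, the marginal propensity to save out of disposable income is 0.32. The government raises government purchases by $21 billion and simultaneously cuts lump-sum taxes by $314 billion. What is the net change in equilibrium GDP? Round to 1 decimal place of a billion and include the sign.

+$732.9 billion

MPC = 1 − MPS = 1 − 0.32 = 0.68.
Expenditure multiplier = 1/(1 − MPC) = 1/(1 − 0.68) = 1/0.32 = 3.125.
ΔG contributes k·ΔG = (+$21 billion) / 0.32 ≈ +$65.6 billion.
ΔT of −$314 billion changes first-round spending by −c·ΔT = +$213.52 billion, contributing k·(−c·ΔT) = (+$213.52 billion) / 0.32 ≈ +$667.3 billion.
Net ΔY = k(ΔG − c·ΔT) = (+$234.52 billion) / 0.32 ≈ +$732.9 billion.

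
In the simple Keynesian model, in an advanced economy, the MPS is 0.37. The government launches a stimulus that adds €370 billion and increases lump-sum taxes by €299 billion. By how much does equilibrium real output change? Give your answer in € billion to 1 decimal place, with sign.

MPC = 1 − MPS = 1 − 0.37 = 0.63.
Expenditure multiplier = 1/(1 − MPC) = 1/(1 − 0.63) = 1/0.37 ≈ 2.703.
ΔG contributes k·ΔG = (+€370 billion) / 0.37 = +€1,000 billion.
ΔT of +€299 billion changes first-round spending by −c·ΔT = −€188.37 billion, contributing k·(−c·ΔT) = (−€188.37 billion) / 0.37 ≈ −€509.1 billion.
Net ΔY = k(ΔG − c·ΔT) = (+€181.63 billion) / 0.37 ≈ +€490.9 billion.

+€490.9 billion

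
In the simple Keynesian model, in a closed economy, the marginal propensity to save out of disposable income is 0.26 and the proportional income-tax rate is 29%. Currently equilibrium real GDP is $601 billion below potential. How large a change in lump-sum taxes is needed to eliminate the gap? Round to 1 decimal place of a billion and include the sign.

−$385.5 billion

MPC = 1 − MPS = 1 − 0.26 = 0.74.
Spending multiplier = 1/(1 − c(1−t)) = 1/(1 − 0.74×0.71) = 1/0.4746 ≈ 2.107.
Tax multiplier = −c·k = −0.74/0.4746 ≈ −1.559. Need ΔY = +$601 billion, so ΔT = ΔY/(−c·k) = −(+$601 billion) × 0.4746 / 0.74 ≈ −$385.5 billion.
The government should cut lump-sum taxes by $385.5 billion.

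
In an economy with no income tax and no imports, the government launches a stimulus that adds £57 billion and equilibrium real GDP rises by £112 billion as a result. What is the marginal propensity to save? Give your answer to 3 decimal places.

Implied spending multiplier k = ΔY/ΔG = 112/57 ≈ 1.9649.
Since k = 1/(1 − MPC), MPC = 1 − 1/k = 1 − ΔG/ΔY = 1 − 57/112 ≈ 0.491.
MPS = 1 − MPC = 0.509.

0.509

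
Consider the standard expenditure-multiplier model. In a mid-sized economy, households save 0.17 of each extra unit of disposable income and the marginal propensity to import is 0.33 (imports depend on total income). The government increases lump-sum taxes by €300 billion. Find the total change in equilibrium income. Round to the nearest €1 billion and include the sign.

MPC = 1 − MPS = 1 − 0.17 = 0.83.
A lump-sum tax change of +€300 billion shifts disposable income by −€300 billion; first-round consumption changes by −c × ΔT = −0.83 × (+€300 billion) = −€249 billion.
Expenditure multiplier = 1/(1 − c + m) = 1/(1 − 0.83 + 0.33) = 1/0.5 = 2.
The tax multiplier is −c × k = −1.66, so ΔY = k × (−c·ΔT) = (−€249 billion) / 0.5 = −€498 billion.

−€498 billion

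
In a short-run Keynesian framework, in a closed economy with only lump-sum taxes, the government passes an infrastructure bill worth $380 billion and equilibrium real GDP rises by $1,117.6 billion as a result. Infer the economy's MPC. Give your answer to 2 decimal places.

Implied spending multiplier k = ΔY/ΔG = 1,117.6/380 ≈ 2.9411.
Since k = 1/(1 − MPC), MPC = 1 − 1/k = 1 − ΔG/ΔY = 1 − 380/1,117.6 ≈ 0.66.

0.66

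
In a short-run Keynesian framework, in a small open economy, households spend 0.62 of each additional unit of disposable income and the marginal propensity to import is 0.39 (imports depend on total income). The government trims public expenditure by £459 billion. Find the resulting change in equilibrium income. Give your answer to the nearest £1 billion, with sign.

Expenditure multiplier = 1/(1 − c + m) = 1/(1 − 0.62 + 0.39) = 1/0.77 ≈ 1.299.
ΔY = k × ΔG = (−£459 billion) / 0.77 ≈ −£596 billion.

−£596 billion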